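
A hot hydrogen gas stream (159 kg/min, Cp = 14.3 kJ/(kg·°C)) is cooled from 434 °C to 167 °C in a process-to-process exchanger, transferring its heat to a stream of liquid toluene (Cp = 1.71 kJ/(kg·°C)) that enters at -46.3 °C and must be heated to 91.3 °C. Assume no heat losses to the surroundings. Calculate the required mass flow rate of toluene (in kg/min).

Heat released by hot stream: Q = 159 × 14.3 × (434 − 167) = 607080 kJ/min
Energy balance on cold side (adiabatic exchanger): Q = ṁ_c·Cp_c·(T_c,out − T_c,in)
ṁ_c = 607080 / [1.71 × (91.3 − -46.3)] = 2580.1 kg/min

ṁ_c = 2580 kg/min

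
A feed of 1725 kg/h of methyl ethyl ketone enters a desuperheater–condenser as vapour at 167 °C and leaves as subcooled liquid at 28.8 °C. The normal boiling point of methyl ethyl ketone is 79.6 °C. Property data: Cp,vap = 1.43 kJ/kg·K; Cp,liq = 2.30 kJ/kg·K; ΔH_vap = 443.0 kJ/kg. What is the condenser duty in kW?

Q_c = 328 kW

vapour 167→79.6 °C: -124.98 kJ/kg
condensation at 79.6 °C: -443 kJ/kg
liquid 79.6→28.8 °C: -116.84 kJ/kg
Δh = -124.98 + -443 + -116.84 = -684.82 kJ/kg
Q = ṁ·Δh = 1725 kg/h × -684.82 kJ/kg = -1.1813e+06 kJ/h
|Q| = 328.14 kW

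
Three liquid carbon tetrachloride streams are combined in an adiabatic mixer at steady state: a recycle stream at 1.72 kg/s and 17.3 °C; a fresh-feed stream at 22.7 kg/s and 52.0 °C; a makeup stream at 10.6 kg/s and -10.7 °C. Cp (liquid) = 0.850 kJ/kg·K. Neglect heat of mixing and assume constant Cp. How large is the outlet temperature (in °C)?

T_out = 31.3 °C

Adiabatic, steady state ⇒ Σ ṁᵢCp,ᵢ(T_out − Tᵢ) = 0
T_out = Σ ṁᵢCp,ᵢTᵢ / Σ ṁᵢCp,ᵢ
      = 932.23 / 29.767 = 31.317 °C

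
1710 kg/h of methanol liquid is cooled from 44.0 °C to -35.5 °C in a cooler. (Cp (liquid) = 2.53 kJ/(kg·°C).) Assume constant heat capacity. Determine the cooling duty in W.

Q = ṁ·Cp·ΔT = 1710 × 2.53 × (-35.5 − 44.0) = -343940 kJ/h
Converting: 343940 / 3600 s = 95.539 kW
Cooling duty = 95539 W

Q_c = 95500 W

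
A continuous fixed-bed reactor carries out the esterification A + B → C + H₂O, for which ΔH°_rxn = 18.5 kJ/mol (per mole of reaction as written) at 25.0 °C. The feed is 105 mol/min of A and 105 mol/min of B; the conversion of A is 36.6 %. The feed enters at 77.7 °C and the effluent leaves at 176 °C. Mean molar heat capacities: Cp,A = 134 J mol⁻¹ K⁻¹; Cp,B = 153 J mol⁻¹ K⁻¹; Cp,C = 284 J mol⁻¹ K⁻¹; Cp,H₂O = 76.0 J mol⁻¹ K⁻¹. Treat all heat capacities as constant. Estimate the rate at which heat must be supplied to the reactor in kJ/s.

Q_in = 68.3 kJ/s

Extent of reaction ξ = 0.366 × 105 = 38.43 mol/min
Reaction term: ξ·ΔH°_rxn = 38.43 × 18.5 = 710.96 kJ/min
Sensible, feed 77.7→25 °C: -1588.1 kJ/min
Outlet flows (mol/min): A 66.57, B 66.57, C 38.43, H₂O 38.43
Sensible, products 25→176 °C: 4974 kJ/min
Q = ΔH = 4096.8 kJ/min = 68.281 kW
Heat supplied = 68.281 kJ/s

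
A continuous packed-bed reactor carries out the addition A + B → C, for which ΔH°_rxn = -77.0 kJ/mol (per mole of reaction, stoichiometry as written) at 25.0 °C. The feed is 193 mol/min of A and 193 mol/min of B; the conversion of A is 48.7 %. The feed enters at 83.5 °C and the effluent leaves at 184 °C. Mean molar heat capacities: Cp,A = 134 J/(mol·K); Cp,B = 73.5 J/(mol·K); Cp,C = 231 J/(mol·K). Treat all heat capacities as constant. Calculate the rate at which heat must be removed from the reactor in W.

Q_out = 47700 W

Extent of reaction ξ = 0.487 × 193 = 93.991 mol/min
Reaction term: ξ·ΔH°_rxn = 93.991 × -77.0 = -7237.3 kJ/min
Sensible, feed 83.5→25 °C: -2342.8 kJ/min
Outlet flows (mol/min): A 99.009, B 99.009, C 93.991
Sensible, products 25→184 °C: 6718.7 kJ/min
Q = ΔH = -2861.3 kJ/min = -47.689 kW
Heat removed = 47689 W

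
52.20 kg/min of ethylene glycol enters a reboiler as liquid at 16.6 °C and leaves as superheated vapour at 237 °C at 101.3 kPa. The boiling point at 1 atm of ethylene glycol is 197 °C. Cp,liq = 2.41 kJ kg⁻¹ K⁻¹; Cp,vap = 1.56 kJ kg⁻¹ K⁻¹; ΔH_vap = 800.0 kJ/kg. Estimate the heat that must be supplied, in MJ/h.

Q = 4060 MJ/h

liquid 16.6→197 °C: 434.76 kJ/kg
vaporisation at 197 °C: 800 kJ/kg
vapour 197→237 °C: 62.4 kJ/kg
Δh = 434.76 + 800 + 62.4 = 1297.2 kJ/kg
Q = ṁ·Δh = 52.20 kg/min × 1297.2 kJ/kg = 67712 kJ/min
|Q| = 1128.5 kW = 4062.7 MJ/h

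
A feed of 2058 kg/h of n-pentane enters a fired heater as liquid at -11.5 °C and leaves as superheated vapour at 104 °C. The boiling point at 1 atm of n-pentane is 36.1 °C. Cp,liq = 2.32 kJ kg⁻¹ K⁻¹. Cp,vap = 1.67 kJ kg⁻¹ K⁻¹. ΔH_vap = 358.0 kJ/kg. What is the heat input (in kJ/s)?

liquid -11.5→36.1 °C: 110.43 kJ/kg
vaporisation at 36.1 °C: 358 kJ/kg
vapour 36.1→104 °C: 113.39 kJ/kg
Δh = 110.43 + 358 + 113.39 = 581.83 kJ/kg
Q = ṁ·Δh = 2058 kg/h × 581.83 kJ/kg = 1.1974e+06 kJ/h
|Q| = 332.61 kW

Q = 333 kJ/s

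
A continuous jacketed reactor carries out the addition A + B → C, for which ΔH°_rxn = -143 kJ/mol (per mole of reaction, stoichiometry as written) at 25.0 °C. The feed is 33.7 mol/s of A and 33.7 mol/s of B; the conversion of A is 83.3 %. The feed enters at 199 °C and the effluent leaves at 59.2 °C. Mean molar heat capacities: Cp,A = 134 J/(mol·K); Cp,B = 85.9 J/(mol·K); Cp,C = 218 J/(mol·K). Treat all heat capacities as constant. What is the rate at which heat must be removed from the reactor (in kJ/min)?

Q_out = 303000 kJ/min

Extent of reaction ξ = 0.833 × 33.7 = 28.072 mol/s
Reaction term: ξ·ΔH°_rxn = 28.072 × -143 = -4014.3 kJ/s
Sensible, feed 199→25 °C: -1289.4 kJ/s
Outlet flows (mol/s): A 5.6279, B 5.6279, C 28.072
Sensible, products 25→59.2 °C: 251.62 kJ/s
Q = ΔH = -5052.1 kJ/s = -5052.1 kW
Heat removed = 303130 kJ/min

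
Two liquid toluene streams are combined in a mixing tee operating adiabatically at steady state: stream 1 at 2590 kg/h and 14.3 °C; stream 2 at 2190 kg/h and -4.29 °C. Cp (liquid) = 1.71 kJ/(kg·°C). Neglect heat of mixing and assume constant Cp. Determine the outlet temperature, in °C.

T_out = 5.78 °C

No heat crosses the boundary, so H_out = H_in.
T_out = Σ ṁᵢCp,ᵢTᵢ / Σ ṁᵢCp,ᵢ
      = 47268 / 8173.8 = 5.7828 °C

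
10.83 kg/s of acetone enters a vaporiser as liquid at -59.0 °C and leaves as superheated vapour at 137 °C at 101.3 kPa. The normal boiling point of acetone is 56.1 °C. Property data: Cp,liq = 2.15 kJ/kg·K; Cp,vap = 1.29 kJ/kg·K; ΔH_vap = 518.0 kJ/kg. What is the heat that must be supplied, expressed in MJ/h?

Q = 33900 MJ/h

liquid -59.0→56.1 °C: 247.46 kJ/kg
vaporisation at 56.1 °C: 518 kJ/kg
vapour 56.1→137 °C: 104.36 kJ/kg
Δh = 247.46 + 518 + 104.36 = 869.83 kJ/kg
Q = ṁ·Δh = 10.83 kg/s × 869.83 kJ/kg = 9420.2 kJ/s
|Q| = 9420.2 kW = 33913 MJ/h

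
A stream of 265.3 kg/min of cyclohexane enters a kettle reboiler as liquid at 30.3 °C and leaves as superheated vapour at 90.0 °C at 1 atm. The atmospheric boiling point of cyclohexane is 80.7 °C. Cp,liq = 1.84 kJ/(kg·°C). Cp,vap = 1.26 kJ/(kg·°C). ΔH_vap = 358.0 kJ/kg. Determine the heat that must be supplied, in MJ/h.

liquid 30.3→80.7 °C: 92.736 kJ/kg
vaporisation at 80.7 °C: 358 kJ/kg
vapour 80.7→90.0 °C: 11.718 kJ/kg
Δh = 92.736 + 358 + 11.718 = 462.45 kJ/kg
Q = ṁ·Δh = 265.3 kg/min × 462.45 kJ/kg = 122690 kJ/min
|Q| = 2044.8 kW = 7361.3 MJ/h

Q = 7360 MJ/h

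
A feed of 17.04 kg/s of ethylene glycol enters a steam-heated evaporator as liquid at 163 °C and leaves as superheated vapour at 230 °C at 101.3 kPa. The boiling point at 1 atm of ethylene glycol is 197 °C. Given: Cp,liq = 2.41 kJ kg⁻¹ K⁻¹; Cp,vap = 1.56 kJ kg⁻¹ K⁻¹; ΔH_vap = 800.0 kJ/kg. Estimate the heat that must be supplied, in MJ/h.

liquid 163→197 °C: 81.94 kJ/kg
vaporisation at 197 °C: 800 kJ/kg
vapour 197→230 °C: 51.48 kJ/kg
Δh = 81.94 + 800 + 51.48 = 933.42 kJ/kg
Q = ṁ·Δh = 17.04 kg/s × 933.42 kJ/kg = 15905 kJ/s
|Q| = 15905 kW = 57260 MJ/h

Q = 57300 MJ/h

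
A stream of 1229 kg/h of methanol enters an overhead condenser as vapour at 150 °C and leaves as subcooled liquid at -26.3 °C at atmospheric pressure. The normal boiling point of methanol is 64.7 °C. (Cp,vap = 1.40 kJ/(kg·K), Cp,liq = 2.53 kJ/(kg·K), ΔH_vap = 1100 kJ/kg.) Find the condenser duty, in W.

Q_c = 495000 W

vapour 150→64.7 °C: -119.42 kJ/kg
condensation at 64.7 °C: -1100 kJ/kg
liquid 64.7→-26.3 °C: -230.23 kJ/kg
Δh = -119.42 + -1100 + -230.23 = -1449.7 kJ/kg
Q = ṁ·Δh = 1229 kg/h × -1449.7 kJ/kg = -1.7816e+06 kJ/h
|Q| = 494.89 kW = 494890 W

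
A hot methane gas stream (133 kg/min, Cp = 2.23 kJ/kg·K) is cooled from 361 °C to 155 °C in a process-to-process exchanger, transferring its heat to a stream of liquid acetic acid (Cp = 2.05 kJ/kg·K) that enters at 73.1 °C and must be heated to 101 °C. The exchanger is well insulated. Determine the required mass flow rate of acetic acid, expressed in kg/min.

Heat released by hot stream: Q = 133 × 2.23 × (361 − 155) = 61098 kJ/min
Energy balance on cold side (adiabatic exchanger): Q = ṁ_c·Cp_c·(T_c,out − T_c,in)
ṁ_c = 61098 / [2.05 × (101 − 73.1)] = 1068.2 kg/min

ṁ_c = 1070 kg/min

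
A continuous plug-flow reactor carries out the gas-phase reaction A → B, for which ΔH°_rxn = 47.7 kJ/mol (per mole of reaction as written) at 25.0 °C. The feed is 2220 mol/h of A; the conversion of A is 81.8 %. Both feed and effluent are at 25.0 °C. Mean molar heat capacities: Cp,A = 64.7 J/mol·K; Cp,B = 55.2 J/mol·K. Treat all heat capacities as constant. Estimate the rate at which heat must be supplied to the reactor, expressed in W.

Q_in = 24100 W

Extent of reaction ξ = 0.818 × 2220 = 1816 mol/h
Reaction term: ξ·ΔH°_rxn = 1816 × 47.7 = 86621 kJ/h
Q = ΔH = 86621 kJ/h = 24.061 kW
Heat supplied = 24061 W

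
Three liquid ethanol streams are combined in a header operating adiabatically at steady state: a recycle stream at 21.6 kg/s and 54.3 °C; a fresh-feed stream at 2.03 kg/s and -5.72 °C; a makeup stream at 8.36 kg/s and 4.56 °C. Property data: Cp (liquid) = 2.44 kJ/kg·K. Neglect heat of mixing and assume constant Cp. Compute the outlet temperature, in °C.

Adiabatic, steady state ⇒ Σ ṁᵢCp,ᵢ(T_out − Tᵢ) = 0
T_out = Σ ṁᵢCp,ᵢTᵢ / Σ ṁᵢCp,ᵢ
      = 2926.5 / 78.056 = 37.493 °C

T_out = 37.5 °C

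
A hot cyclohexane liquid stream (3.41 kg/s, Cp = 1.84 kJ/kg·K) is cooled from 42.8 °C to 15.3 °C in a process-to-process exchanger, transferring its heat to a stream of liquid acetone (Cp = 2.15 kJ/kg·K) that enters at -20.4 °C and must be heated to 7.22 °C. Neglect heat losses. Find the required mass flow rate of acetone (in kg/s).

ṁ_c = 2.91 kg/s

Heat released by hot stream: Q = 3.41 × 1.84 × (42.8 − 15.3) = 172.55 kJ/s
Energy balance on cold side (adiabatic exchanger): Q = ṁ_c·Cp_c·(T_c,out − T_c,in)
ṁ_c = 172.55 / [2.15 × (7.22 − -20.4)] = 2.9056 kg/s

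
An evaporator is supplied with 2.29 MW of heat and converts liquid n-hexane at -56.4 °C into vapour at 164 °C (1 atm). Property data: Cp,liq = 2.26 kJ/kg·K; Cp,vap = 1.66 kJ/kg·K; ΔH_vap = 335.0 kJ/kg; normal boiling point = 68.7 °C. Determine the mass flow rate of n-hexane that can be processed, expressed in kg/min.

ṁ = 177 kg/min

Δh = 2.26×(68.7−-56.4) + 335.0 + 1.66×(164−68.7) = 775.92 kJ/kg
Q = 2.29 MW = 2290 kJ/s = 137400 kJ/min
ṁ = Q/Δh = 137400 / 775.92 = 177.08 kg/min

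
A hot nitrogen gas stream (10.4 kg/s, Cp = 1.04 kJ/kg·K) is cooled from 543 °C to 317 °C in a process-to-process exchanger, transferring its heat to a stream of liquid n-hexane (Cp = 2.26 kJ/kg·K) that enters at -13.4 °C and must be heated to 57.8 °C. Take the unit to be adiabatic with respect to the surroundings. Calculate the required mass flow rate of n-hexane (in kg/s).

ṁ_c = 15.2 kg/s

Heat released by hot stream: Q = 10.4 × 1.04 × (543 − 317) = 2444.4 kJ/s
Energy balance on cold side (adiabatic exchanger): Q = ṁ_c·Cp_c·(T_c,out − T_c,in)
ṁ_c = 2444.4 / [2.26 × (57.8 − -13.4)] = 15.191 kg/s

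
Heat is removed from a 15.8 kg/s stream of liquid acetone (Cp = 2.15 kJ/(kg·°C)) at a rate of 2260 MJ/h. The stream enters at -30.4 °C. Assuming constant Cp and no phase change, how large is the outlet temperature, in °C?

Q = 2260 MJ/h = 627.78 kJ/s
ΔT = Q/(ṁ·Cp) = 627.78/(15.8×2.15) = 18.48 K
T_out = -30.4 − 18.48 = -48.88 °C

T_out = -48.9 °C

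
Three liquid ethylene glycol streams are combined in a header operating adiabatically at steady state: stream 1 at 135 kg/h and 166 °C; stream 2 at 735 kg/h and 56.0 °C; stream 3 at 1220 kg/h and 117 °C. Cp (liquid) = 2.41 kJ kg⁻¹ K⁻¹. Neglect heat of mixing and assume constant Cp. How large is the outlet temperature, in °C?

Adiabatic, steady state ⇒ Σ ṁᵢCp,ᵢ(T_out − Tᵢ) = 0
T_out = Σ ṁᵢCp,ᵢTᵢ / Σ ṁᵢCp,ᵢ
      = 497210 / 5036.9 = 98.713 °C

T_out = 98.7 °C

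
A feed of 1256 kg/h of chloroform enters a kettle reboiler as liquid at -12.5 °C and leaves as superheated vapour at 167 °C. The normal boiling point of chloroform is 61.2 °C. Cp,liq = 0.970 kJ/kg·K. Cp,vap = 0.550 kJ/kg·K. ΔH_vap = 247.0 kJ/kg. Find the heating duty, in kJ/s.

Q = 131 kJ/s

liquid -12.5→61.2 °C: 71.489 kJ/kg
vaporisation at 61.2 °C: 247 kJ/kg
vapour 61.2→167 °C: 58.19 kJ/kg
Δh = 71.489 + 247 + 58.19 = 376.68 kJ/kg
Q = ṁ·Δh = 1256 kg/h × 376.68 kJ/kg = 473110 kJ/h
|Q| = 131.42 kW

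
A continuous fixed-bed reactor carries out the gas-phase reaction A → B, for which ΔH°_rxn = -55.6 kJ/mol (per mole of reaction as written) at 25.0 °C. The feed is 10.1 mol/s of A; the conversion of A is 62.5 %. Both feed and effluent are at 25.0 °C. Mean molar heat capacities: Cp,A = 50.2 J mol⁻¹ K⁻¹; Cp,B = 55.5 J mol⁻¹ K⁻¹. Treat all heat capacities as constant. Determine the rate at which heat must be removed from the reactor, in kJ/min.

Extent of reaction ξ = 0.625 × 10.1 = 6.3125 mol/s
Reaction term: ξ·ΔH°_rxn = 6.3125 × -55.6 = -350.98 kJ/s
Q = ΔH = -350.98 kJ/s = -350.98 kW
Heat removed = 21058 kJ/min

Q_out = 21100 kJ/min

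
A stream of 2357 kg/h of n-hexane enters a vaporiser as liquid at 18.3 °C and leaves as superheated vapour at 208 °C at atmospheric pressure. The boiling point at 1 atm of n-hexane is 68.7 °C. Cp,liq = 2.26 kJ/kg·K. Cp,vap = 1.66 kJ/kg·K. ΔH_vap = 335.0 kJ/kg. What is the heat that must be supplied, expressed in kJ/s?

liquid 18.3→68.7 °C: 113.9 kJ/kg
vaporisation at 68.7 °C: 335 kJ/kg
vapour 68.7→208 °C: 231.24 kJ/kg
Δh = 113.9 + 335 + 231.24 = 680.14 kJ/kg
Q = ṁ·Δh = 2357 kg/h × 680.14 kJ/kg = 1.6031e+06 kJ/h
|Q| = 445.3 kW

Q = 445 kJ/s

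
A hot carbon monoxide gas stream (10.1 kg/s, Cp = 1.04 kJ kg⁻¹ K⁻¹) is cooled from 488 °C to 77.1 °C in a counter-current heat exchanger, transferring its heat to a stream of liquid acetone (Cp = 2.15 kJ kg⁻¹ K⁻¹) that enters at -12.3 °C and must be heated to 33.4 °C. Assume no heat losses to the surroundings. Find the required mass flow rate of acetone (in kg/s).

Heat released by hot stream: Q = 10.1 × 1.04 × (488 − 77.1) = 4316.1 kJ/s
Energy balance on cold side (adiabatic exchanger): Q = ṁ_c·Cp_c·(T_c,out − T_c,in)
ṁ_c = 4316.1 / [2.15 × (33.4 − -12.3)] = 43.927 kg/s

ṁ_c = 43.9 kg/s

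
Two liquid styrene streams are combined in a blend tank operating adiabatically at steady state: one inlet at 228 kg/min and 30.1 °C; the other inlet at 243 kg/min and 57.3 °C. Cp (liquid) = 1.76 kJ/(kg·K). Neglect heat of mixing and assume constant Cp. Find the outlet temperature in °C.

Adiabatic, steady state ⇒ Σ ṁᵢCp,ᵢ(T_out − Tᵢ) = 0
T_out = Σ ṁᵢCp,ᵢTᵢ / Σ ṁᵢCp,ᵢ
      = 36585 / 828.96 = 44.133 °C

T_out = 44.1 °C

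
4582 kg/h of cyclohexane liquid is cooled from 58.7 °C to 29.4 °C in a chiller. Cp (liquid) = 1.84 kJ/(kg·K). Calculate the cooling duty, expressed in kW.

Q = ṁ·Cp·ΔT = 4582 × 1.84 × (29.4 − 58.7) = -247020 kJ/h
Converting: 247020 / 3600 s = 68.618 kW

Q_c = 68.6 kW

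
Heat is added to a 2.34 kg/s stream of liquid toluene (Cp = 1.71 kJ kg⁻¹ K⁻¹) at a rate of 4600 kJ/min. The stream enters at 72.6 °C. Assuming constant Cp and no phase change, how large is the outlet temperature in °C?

T_out = 91.8 °C

Q = 4600 kJ/min = 76.667 kJ/s
ΔT = Q/(ṁ·Cp) = 76.667/(2.34×1.71) = 19.16 K
T_out = 72.6 + 19.16 = 91.76 °C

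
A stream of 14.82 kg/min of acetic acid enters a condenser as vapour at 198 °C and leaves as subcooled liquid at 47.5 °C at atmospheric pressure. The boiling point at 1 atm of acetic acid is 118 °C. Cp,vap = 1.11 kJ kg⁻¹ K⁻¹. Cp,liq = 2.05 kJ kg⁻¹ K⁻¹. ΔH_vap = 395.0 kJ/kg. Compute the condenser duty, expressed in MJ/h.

vapour 198→118 °C: -88.8 kJ/kg
condensation at 118 °C: -395 kJ/kg
liquid 118→47.5 °C: -144.52 kJ/kg
Δh = -88.8 + -395 + -144.52 = -628.33 kJ/kg
Q = ṁ·Δh = 14.82 kg/min × -628.33 kJ/kg = -9311.8 kJ/min
|Q| = 155.2 kW = 558.71 MJ/h

Q_c = 559 MJ/h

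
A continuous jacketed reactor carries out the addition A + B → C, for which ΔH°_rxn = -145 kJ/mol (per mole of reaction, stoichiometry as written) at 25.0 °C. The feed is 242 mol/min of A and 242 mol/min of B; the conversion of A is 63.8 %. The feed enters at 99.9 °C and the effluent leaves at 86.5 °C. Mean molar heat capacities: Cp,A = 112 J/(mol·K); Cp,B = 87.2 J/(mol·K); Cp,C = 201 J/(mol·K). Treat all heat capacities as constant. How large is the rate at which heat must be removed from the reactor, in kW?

Extent of reaction ξ = 0.638 × 242 = 154.4 mol/min
Reaction term: ξ·ΔH°_rxn = 154.4 × -145 = -22387 kJ/min
Sensible, feed 99.9→25 °C: -3610.7 kJ/min
Outlet flows (mol/min): A 87.604, B 87.604, C 154.4
Sensible, products 25→86.5 °C: 2981.8 kJ/min
Q = ΔH = -23016 kJ/min = -383.6 kW
Heat removed = 383.6 kW

Q_out = 384 kW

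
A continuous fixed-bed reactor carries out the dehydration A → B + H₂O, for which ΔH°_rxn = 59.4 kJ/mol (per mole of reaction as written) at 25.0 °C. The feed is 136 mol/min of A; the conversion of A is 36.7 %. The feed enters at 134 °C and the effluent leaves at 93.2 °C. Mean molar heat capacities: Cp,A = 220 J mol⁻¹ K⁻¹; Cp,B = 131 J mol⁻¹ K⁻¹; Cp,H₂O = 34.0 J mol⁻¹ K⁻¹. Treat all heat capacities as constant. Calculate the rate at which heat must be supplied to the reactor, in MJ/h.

Extent of reaction ξ = 0.367 × 136 = 49.912 mol/min
Reaction term: ξ·ΔH°_rxn = 49.912 × 59.4 = 2964.8 kJ/min
Sensible, feed 134→25 °C: -3261.3 kJ/min
Outlet flows (mol/min): A 86.088, B 49.912, H₂O 49.912
Sensible, products 25→93.2 °C: 1853.3 kJ/min
Q = ΔH = 1556.8 kJ/min = 25.947 kW
Heat supplied = 93.409 MJ/h

Q_in = 93.4 MJ/h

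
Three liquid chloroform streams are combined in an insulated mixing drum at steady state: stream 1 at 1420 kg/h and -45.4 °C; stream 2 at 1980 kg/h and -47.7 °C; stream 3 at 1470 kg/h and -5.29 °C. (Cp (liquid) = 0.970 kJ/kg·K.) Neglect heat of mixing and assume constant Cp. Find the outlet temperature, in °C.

Adiabatic, steady state ⇒ Σ ṁᵢCp,ᵢ(T_out − Tᵢ) = 0
T_out = Σ ṁᵢCp,ᵢTᵢ / Σ ṁᵢCp,ᵢ
      = -161690 / 4723.9 = -34.228 °C

T_out = -34.2 °C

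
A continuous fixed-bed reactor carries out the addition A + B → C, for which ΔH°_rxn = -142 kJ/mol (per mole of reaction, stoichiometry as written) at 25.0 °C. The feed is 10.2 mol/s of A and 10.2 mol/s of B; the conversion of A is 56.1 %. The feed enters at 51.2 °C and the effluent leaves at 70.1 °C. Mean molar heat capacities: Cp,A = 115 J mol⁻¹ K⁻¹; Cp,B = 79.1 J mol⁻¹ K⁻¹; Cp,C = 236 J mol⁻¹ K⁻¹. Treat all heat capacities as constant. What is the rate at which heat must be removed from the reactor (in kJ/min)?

Extent of reaction ξ = 0.561 × 10.2 = 5.7222 mol/s
Reaction term: ξ·ΔH°_rxn = 5.7222 × -142 = -812.55 kJ/s
Sensible, feed 51.2→25 °C: -51.871 kJ/s
Outlet flows (mol/s): A 4.4778, B 4.4778, C 5.7222
Sensible, products 25→70.1 °C: 100.1 kJ/s
Q = ΔH = -764.32 kJ/s = -764.32 kW
Heat removed = 45859 kJ/min

Q_out = 45900 kJ/min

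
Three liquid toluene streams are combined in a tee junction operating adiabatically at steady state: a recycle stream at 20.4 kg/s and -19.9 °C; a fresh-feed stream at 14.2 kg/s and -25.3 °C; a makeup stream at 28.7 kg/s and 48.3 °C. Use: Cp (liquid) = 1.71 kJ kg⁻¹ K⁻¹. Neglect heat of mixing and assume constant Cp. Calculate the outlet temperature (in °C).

Energy balance with Q = 0: Σ ṁᵢCp,ᵢ(T_out − Tᵢ) = 0
T_out = Σ ṁᵢCp,ᵢTᵢ / Σ ṁᵢCp,ᵢ
      = 1061.9 / 108.24 = 9.8103 °C

T_out = 9.81 °C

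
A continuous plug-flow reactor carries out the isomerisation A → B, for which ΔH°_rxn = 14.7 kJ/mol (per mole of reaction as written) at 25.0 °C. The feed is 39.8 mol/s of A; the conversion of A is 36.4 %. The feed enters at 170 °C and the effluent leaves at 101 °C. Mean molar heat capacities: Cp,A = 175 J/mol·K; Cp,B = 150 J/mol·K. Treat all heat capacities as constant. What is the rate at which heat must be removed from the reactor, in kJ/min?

Q_out = 17700 kJ/min

Extent of reaction ξ = 0.364 × 39.8 = 14.487 mol/s
Reaction term: ξ·ΔH°_rxn = 14.487 × 14.7 = 212.96 kJ/s
Sensible, feed 170→25 °C: -1009.9 kJ/s
Outlet flows (mol/s): A 25.313, B 14.487
Sensible, products 25→101 °C: 501.81 kJ/s
Q = ΔH = -295.15 kJ/s = -295.15 kW
Heat removed = 17709 kJ/min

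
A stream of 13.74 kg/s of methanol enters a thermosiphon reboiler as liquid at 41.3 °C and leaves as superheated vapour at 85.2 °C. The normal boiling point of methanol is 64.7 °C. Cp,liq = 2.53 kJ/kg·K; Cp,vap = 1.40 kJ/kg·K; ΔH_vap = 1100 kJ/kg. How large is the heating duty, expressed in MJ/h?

Q = 58800 MJ/h

liquid 41.3→64.7 °C: 59.202 kJ/kg
vaporisation at 64.7 °C: 1100 kJ/kg
vapour 64.7→85.2 °C: 28.7 kJ/kg
Δh = 59.202 + 1100 + 28.7 = 1187.9 kJ/kg
Q = ṁ·Δh = 13.74 kg/s × 1187.9 kJ/kg = 16322 kJ/s
|Q| = 16322 kW = 58758 MJ/h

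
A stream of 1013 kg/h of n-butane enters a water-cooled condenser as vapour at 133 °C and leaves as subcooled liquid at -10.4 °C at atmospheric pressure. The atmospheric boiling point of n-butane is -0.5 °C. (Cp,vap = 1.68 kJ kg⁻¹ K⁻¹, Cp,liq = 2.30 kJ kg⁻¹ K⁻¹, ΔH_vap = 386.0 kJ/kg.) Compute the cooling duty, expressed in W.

Q_c = 178000 W

vapour 133→-0.5 °C: -224.28 kJ/kg
condensation at -0.5 °C: -386 kJ/kg
liquid -0.5→-10.4 °C: -22.77 kJ/kg
Δh = -224.28 + -386 + -22.77 = -633.05 kJ/kg
Q = ṁ·Δh = 1013 kg/h × -633.05 kJ/kg = -641280 kJ/h
|Q| = 178.13 kW = 178130 W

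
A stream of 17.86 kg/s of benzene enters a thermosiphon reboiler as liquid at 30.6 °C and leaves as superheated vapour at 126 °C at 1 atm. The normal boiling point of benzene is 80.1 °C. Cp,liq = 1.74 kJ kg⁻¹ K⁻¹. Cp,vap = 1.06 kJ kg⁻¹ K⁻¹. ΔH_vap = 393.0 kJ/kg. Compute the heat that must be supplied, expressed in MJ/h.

Q = 33900 MJ/h

liquid 30.6→80.1 °C: 86.13 kJ/kg
vaporisation at 80.1 °C: 393 kJ/kg
vapour 80.1→126 °C: 48.654 kJ/kg
Δh = 86.13 + 393 + 48.654 = 527.78 kJ/kg
Q = ṁ·Δh = 17.86 kg/s × 527.78 kJ/kg = 9426.2 kJ/s
|Q| = 9426.2 kW = 33934 MJ/h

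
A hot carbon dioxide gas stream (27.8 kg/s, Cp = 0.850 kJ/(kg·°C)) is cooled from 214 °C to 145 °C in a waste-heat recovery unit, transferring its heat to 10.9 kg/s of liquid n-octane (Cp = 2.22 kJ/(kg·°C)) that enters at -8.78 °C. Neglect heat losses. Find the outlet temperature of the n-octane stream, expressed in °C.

Heat released by hot stream: Q = 27.8 × 0.850 × (214 − 145) = 1630.5 kJ/s
Energy balance on cold side (adiabatic exchanger): Q = ṁ_c·Cp_c·(T_c,out − T_c,in)
T_c,out = -8.78 + 1630.5/(10.9 × 2.22) = 58.6 °C

T_c,out = 58.6 °C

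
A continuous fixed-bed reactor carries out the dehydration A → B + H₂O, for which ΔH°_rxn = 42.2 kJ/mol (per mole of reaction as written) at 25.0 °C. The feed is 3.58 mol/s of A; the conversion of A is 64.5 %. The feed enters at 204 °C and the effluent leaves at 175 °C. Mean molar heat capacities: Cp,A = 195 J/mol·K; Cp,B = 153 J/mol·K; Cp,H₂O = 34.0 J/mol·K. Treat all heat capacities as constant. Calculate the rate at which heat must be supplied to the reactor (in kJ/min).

Extent of reaction ξ = 0.645 × 3.58 = 2.3091 mol/s
Reaction term: ξ·ΔH°_rxn = 2.3091 × 42.2 = 97.444 kJ/s
Sensible, feed 204→25 °C: -124.96 kJ/s
Outlet flows (mol/s): A 1.2709, B 2.3091, H₂O 2.3091
Sensible, products 25→175 °C: 101.94 kJ/s
Q = ΔH = 74.428 kJ/s = 74.428 kW
Heat supplied = 4465.7 kJ/min

Q_in = 4470 kJ/min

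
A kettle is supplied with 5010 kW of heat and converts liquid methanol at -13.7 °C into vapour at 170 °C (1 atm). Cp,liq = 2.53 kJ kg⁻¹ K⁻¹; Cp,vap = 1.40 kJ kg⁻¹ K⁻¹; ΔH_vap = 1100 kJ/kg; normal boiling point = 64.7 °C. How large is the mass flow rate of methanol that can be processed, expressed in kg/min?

Δh = 2.53×(64.7−-13.7) + 1100 + 1.40×(170−64.7) = 1445.8 kJ/kg
Q = 5010 kW = 5010 kJ/s = 300600 kJ/min
ṁ = Q/Δh = 300600 / 1445.8 = 207.92 kg/min

ṁ = 208 kg/min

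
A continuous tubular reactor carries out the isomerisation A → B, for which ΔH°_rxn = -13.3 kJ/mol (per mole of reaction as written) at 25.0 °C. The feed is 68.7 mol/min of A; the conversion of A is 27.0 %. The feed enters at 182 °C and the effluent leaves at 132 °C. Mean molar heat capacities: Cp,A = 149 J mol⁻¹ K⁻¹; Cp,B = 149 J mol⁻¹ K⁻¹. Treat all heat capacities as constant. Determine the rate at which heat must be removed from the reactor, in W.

Q_out = 12600 W

Extent of reaction ξ = 0.270 × 68.7 = 18.549 mol/min
Reaction term: ξ·ΔH°_rxn = 18.549 × -13.3 = -246.7 kJ/min
Sensible, feed 182→25 °C: -1607.1 kJ/min
Outlet flows (mol/min): A 50.151, B 18.549
Sensible, products 25→132 °C: 1095.3 kJ/min
Q = ΔH = -758.52 kJ/min = -12.642 kW
Heat removed = 12642 W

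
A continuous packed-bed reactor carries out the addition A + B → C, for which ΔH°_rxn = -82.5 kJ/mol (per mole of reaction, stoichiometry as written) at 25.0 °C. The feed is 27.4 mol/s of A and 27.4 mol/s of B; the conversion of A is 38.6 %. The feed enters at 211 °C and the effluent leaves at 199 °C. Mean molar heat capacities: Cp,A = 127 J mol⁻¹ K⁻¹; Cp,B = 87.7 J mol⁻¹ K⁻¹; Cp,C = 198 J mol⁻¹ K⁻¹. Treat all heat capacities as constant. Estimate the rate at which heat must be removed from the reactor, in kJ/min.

Extent of reaction ξ = 0.386 × 27.4 = 10.576 mol/s
Reaction term: ξ·ΔH°_rxn = 10.576 × -82.5 = -872.55 kJ/s
Sensible, feed 211→25 °C: -1094.2 kJ/s
Outlet flows (mol/s): A 16.824, B 16.824, C 10.576
Sensible, products 25→199 °C: 992.87 kJ/s
Q = ΔH = -973.88 kJ/s = -973.88 kW
Heat removed = 58433 kJ/min

Q_out = 58400 kJ/min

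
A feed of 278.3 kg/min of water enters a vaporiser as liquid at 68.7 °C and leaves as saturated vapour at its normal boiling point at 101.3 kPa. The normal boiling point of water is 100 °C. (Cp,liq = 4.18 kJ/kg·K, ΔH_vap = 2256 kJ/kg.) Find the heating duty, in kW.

liquid 68.7→100 °C: 130.83 kJ/kg
vaporisation at 100 °C: 2256 kJ/kg
Δh = 130.83 + 2256 = 2386.8 kJ/kg
Q = ṁ·Δh = 278.3 kg/min × 2386.8 kJ/kg = 664260 kJ/min
|Q| = 11071 kW

Q = 11100 kW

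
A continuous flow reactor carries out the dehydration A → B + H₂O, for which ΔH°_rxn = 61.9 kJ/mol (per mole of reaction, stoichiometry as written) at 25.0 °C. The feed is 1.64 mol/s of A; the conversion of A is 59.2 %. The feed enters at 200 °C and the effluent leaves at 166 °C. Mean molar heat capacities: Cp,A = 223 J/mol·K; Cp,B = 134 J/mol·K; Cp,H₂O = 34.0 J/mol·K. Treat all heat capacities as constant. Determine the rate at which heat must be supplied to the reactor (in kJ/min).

Q_in = 2410 kJ/min

Extent of reaction ξ = 0.592 × 1.64 = 0.97088 mol/s
Reaction term: ξ·ΔH°_rxn = 0.97088 × 61.9 = 60.097 kJ/s
Sensible, feed 200→25 °C: -64.001 kJ/s
Outlet flows (mol/s): A 0.66912, B 0.97088, H₂O 0.97088
Sensible, products 25→166 °C: 44.037 kJ/s
Q = ΔH = 40.134 kJ/s = 40.134 kW
Heat supplied = 2408 kJ/min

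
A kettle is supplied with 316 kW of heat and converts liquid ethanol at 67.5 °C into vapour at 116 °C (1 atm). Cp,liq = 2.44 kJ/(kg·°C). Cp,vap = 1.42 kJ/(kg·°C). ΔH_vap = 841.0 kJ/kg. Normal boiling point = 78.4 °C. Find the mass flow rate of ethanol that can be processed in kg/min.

ṁ = 20.6 kg/min

Δh = 2.44×(78.4−67.5) + 841.0 + 1.42×(116−78.4) = 920.99 kJ/kg
Q = 316 kW = 316 kJ/s = 18960 kJ/min
ṁ = Q/Δh = 18960 / 920.99 = 20.587 kg/min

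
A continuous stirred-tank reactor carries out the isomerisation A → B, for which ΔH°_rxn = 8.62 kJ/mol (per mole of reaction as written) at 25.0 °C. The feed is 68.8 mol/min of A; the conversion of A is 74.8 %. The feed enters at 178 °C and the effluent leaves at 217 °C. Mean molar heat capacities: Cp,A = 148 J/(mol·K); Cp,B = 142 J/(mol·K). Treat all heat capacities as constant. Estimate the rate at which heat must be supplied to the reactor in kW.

Extent of reaction ξ = 0.748 × 68.8 = 51.462 mol/min
Reaction term: ξ·ΔH°_rxn = 51.462 × 8.62 = 443.61 kJ/min
Sensible, feed 178→25 °C: -1557.9 kJ/min
Outlet flows (mol/min): A 17.338, B 51.462
Sensible, products 25→217 °C: 1895.7 kJ/min
Q = ΔH = 781.43 kJ/min = 13.024 kW
Heat supplied = 13.024 kW

Q_in = 13.0 kW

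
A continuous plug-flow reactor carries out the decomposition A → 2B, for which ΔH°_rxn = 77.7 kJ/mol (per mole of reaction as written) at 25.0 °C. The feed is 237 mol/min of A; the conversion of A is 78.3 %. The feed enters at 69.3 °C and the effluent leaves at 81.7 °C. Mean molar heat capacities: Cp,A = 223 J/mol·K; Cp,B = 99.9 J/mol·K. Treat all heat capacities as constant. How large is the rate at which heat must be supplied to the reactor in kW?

Q_in = 247 kW

Extent of reaction ξ = 0.783 × 237 = 185.57 mol/min
Reaction term: ξ·ΔH°_rxn = 185.57 × 77.7 = 14419 kJ/min
Sensible, feed 69.3→25 °C: -2341.3 kJ/min
Outlet flows (mol/min): A 51.429, B 371.14
Sensible, products 25→81.7 °C: 2752.5 kJ/min
Q = ΔH = 14830 kJ/min = 247.17 kW
Heat supplied = 247.17 kW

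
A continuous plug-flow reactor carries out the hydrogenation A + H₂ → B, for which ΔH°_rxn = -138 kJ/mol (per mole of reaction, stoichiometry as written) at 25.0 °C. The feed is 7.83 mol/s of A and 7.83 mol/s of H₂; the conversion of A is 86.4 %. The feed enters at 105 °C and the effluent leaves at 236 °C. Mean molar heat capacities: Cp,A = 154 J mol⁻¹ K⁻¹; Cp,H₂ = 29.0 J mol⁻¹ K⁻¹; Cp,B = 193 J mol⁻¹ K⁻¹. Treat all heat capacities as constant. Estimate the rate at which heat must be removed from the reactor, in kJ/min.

Q_out = 43900 kJ/min

Extent of reaction ξ = 0.864 × 7.83 = 6.7651 mol/s
Reaction term: ξ·ΔH°_rxn = 6.7651 × -138 = -933.59 kJ/s
Sensible, feed 105→25 °C: -114.63 kJ/s
Outlet flows (mol/s): A 1.0649, H₂ 1.0649, B 6.7651
Sensible, products 25→236 °C: 316.61 kJ/s
Q = ΔH = -731.6 kJ/s = -731.6 kW
Heat removed = 43896 kJ/min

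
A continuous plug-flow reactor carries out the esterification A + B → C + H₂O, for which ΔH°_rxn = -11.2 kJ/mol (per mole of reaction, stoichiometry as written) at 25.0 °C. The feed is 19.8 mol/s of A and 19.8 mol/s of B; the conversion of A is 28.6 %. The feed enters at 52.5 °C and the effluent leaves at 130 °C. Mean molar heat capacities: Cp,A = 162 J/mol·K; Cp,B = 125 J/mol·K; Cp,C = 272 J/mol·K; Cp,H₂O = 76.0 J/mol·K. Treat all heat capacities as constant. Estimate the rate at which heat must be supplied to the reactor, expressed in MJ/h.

Extent of reaction ξ = 0.286 × 19.8 = 5.6628 mol/s
Reaction term: ξ·ΔH°_rxn = 5.6628 × -11.2 = -63.423 kJ/s
Sensible, feed 52.5→25 °C: -156.27 kJ/s
Outlet flows (mol/s): A 14.137, B 14.137, C 5.6628, H₂O 5.6628
Sensible, products 25→130 °C: 632.94 kJ/s
Q = ΔH = 413.25 kJ/s = 413.25 kW
Heat supplied = 1487.7 MJ/h

Q_in = 1490 MJ/h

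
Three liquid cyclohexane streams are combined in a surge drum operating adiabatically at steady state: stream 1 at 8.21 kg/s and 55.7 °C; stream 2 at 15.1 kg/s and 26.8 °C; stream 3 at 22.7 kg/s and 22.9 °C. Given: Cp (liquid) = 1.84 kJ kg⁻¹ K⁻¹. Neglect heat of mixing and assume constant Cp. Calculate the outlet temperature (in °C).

T_out = 30.0 °C

Energy balance with Q = 0: Σ ṁᵢCp,ᵢ(T_out − Tᵢ) = 0
T_out = Σ ṁᵢCp,ᵢTᵢ / Σ ṁᵢCp,ᵢ
      = 2542.5 / 84.658 = 30.033 °C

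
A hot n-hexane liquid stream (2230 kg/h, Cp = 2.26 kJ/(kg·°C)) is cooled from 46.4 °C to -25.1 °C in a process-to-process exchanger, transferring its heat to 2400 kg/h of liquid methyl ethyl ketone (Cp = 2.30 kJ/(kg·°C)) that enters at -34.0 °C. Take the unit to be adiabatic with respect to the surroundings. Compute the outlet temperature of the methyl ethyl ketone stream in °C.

Heat released by hot stream: Q = 2230 × 2.26 × (46.4 − -25.1) = 360350 kJ/h
Energy balance on cold side (adiabatic exchanger): Q = ṁ_c·Cp_c·(T_c,out − T_c,in)
T_c,out = -34.0 + 360350/(2400 × 2.30) = 31.28 °C

T_c,out = 31.3 °C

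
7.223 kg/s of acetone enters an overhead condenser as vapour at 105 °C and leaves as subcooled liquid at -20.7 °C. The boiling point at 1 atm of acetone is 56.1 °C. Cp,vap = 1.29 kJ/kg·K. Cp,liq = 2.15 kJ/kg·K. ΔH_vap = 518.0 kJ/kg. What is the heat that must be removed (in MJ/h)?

vapour 105→56.1 °C: -63.081 kJ/kg
condensation at 56.1 °C: -518 kJ/kg
liquid 56.1→-20.7 °C: -165.12 kJ/kg
Δh = -63.081 + -518 + -165.12 = -746.2 kJ/kg
Q = ṁ·Δh = 7.223 kg/s × -746.2 kJ/kg = -5389.8 kJ/s
|Q| = 5389.8 kW = 19403 MJ/h

Q_c = 19400 MJ/h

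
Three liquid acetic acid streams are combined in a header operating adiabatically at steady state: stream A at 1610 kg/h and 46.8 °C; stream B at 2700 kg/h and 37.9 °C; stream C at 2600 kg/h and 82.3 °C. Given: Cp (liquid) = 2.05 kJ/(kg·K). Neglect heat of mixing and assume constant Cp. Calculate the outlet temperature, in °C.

No heat crosses the boundary, so H_out = H_in.
Σ ṁᵢCp,ᵢTᵢ = 1610×2.05×46.8 + 2700×2.05×37.9 + 2600×2.05×82.3 = 802900
Σ ṁᵢCp,ᵢ = 1610×2.05 + 2700×2.05 + 2600×2.05 = 14165
T_out = 802900 / 14165 = 56.68 °C

T_out = 56.7 °C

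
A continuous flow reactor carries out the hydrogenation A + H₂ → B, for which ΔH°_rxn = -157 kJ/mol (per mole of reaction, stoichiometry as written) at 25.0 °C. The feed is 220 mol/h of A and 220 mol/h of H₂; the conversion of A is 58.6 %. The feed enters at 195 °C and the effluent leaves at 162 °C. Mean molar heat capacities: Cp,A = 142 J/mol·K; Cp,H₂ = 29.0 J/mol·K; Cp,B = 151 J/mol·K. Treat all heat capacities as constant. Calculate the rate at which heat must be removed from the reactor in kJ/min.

Extent of reaction ξ = 0.586 × 220 = 128.92 mol/h
Reaction term: ξ·ΔH°_rxn = 128.92 × -157 = -20240 kJ/h
Sensible, feed 195→25 °C: -6395.4 kJ/h
Outlet flows (mol/h): A 91.08, H₂ 91.08, B 128.92
Sensible, products 25→162 °C: 4800.7 kJ/h
Q = ΔH = -21835 kJ/h = -6.0653 kW
Heat removed = 363.92 kJ/min

Q_out = 364 kJ/min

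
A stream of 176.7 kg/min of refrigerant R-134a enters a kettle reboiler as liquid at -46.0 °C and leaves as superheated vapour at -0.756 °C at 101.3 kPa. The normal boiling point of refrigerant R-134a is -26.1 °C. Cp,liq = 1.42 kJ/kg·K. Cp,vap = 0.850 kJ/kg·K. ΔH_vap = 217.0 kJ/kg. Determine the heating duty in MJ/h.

liquid -46.0→-26.1 °C: 28.258 kJ/kg
vaporisation at -26.1 °C: 217 kJ/kg
vapour -26.1→-0.756 °C: 21.542 kJ/kg
Δh = 28.258 + 217 + 21.542 = 266.8 kJ/kg
Q = ṁ·Δh = 176.7 kg/min × 266.8 kJ/kg = 47144 kJ/min
|Q| = 785.73 kW = 2828.6 MJ/h

Q = 2830 MJ/h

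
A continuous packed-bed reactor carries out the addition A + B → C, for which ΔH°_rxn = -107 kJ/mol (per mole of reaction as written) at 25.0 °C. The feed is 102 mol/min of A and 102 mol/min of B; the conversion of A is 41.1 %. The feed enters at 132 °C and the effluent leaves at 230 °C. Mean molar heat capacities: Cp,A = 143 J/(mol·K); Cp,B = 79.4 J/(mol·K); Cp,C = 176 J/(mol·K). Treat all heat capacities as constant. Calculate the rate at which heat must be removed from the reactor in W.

Extent of reaction ξ = 0.411 × 102 = 41.922 mol/min
Reaction term: ξ·ΔH°_rxn = 41.922 × -107 = -4485.7 kJ/min
Sensible, feed 132→25 °C: -2427.3 kJ/min
Outlet flows (mol/min): A 60.078, B 60.078, C 41.922
Sensible, products 25→230 °C: 4251.6 kJ/min
Q = ΔH = -2661.3 kJ/min = -44.355 kW
Heat removed = 44355 W

Q_out = 44400 W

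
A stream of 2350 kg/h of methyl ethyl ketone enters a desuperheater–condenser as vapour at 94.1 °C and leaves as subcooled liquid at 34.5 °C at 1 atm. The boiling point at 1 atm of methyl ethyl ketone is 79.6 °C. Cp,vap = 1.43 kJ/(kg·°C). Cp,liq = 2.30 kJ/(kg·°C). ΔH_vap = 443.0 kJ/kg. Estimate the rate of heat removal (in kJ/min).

Q_c = 22200 kJ/min

vapour 94.1→79.6 °C: -20.735 kJ/kg
condensation at 79.6 °C: -443 kJ/kg
liquid 79.6→34.5 °C: -103.73 kJ/kg
Δh = -20.735 + -443 + -103.73 = -567.46 kJ/kg
Q = ṁ·Δh = 2350 kg/h × -567.46 kJ/kg = -1.3335e+06 kJ/h
|Q| = 370.43 kW = 22226 kJ/min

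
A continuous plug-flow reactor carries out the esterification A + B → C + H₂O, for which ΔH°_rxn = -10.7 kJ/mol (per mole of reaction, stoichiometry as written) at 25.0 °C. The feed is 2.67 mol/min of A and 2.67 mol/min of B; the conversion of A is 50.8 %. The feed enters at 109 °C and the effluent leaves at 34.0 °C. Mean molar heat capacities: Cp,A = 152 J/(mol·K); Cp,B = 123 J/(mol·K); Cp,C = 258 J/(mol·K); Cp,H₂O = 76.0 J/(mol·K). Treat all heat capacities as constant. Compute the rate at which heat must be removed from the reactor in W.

Q_out = 1150 W

Extent of reaction ξ = 0.508 × 2.67 = 1.3564 mol/min
Reaction term: ξ·ΔH°_rxn = 1.3564 × -10.7 = -14.513 kJ/min
Sensible, feed 109→25 °C: -61.677 kJ/min
Outlet flows (mol/min): A 1.3136, B 1.3136, C 1.3564, H₂O 1.3564
Sensible, products 25→34.0 °C: 7.3285 kJ/min
Q = ΔH = -68.862 kJ/min = -1.1477 kW
Heat removed = 1147.7 W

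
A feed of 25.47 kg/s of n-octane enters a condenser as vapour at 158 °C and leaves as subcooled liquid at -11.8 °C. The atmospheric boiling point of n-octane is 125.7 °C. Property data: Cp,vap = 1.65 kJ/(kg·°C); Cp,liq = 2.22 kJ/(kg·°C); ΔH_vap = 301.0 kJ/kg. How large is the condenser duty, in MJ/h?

Q_c = 60500 MJ/h

vapour 158→125.7 °C: -53.295 kJ/kg
condensation at 125.7 °C: -301 kJ/kg
liquid 125.7→-11.8 °C: -305.25 kJ/kg
Δh = -53.295 + -301 + -305.25 = -659.54 kJ/kg
Q = ṁ·Δh = 25.47 kg/s × -659.54 kJ/kg = -16799 kJ/s
|Q| = 16799 kW = 60475 MJ/h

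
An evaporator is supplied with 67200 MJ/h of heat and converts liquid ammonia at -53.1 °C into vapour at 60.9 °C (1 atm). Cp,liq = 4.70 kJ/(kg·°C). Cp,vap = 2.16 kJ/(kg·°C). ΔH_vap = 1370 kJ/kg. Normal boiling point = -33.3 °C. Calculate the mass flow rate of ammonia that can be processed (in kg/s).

ṁ = 11.2 kg/s

Δh = 4.70×(-33.3−-53.1) + 1370 + 2.16×(60.9−-33.3) = 1666.5 kJ/kg
Q = 67200 MJ/h = 18667 kJ/s = 18667 kJ/s
ṁ = Q/Δh = 18667 / 1666.5 = 11.201 kg/s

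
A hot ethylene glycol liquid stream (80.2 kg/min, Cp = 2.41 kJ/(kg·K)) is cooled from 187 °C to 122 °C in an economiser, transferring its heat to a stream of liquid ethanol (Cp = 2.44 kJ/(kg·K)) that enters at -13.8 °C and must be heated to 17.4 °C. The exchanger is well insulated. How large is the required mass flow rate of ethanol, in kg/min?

Heat released by hot stream: Q = 80.2 × 2.41 × (187 − 122) = 12563 kJ/min
Energy balance on cold side (adiabatic exchanger): Q = ṁ_c·Cp_c·(T_c,out − T_c,in)
ṁ_c = 12563 / [2.44 × (17.4 − -13.8)] = 165.03 kg/min

ṁ_c = 165 kg/min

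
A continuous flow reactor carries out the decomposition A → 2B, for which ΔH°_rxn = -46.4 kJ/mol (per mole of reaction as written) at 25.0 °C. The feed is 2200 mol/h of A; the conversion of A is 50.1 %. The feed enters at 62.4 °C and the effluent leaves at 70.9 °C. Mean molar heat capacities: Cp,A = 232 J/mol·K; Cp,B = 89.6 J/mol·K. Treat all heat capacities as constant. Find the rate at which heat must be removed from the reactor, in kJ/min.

Q_out = 825 kJ/min

Extent of reaction ξ = 0.501 × 2200 = 1102.2 mol/h
Reaction term: ξ·ΔH°_rxn = 1102.2 × -46.4 = -51142 kJ/h
Sensible, feed 62.4→25 °C: -19089 kJ/h
Outlet flows (mol/h): A 1097.8, B 2204.4
Sensible, products 25→70.9 °C: 20756 kJ/h
Q = ΔH = -49475 kJ/h = -13.743 kW
Heat removed = 824.58 kJ/min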